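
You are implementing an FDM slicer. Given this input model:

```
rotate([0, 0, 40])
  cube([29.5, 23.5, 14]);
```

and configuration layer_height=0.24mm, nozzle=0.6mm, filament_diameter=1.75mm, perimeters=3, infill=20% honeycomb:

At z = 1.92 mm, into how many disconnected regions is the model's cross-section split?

1

At z = 1.92 mm: the cube (footprint 29.5×23.5) is included at this height; (rotated 40° about Z; rotation is an isometry so areas/perimeters/island counts are preserved). The result has 1 disconnected region.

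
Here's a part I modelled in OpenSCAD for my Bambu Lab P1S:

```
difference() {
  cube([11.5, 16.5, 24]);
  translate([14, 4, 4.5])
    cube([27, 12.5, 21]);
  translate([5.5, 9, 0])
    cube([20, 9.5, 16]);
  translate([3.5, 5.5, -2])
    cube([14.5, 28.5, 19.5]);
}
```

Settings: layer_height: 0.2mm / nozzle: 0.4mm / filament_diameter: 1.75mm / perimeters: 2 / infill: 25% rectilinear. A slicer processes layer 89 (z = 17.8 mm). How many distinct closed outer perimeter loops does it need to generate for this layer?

At z = 17.8 mm: the cube is present — its section is the full 11.5×16.5 rectangle; the 27×12.5 cube at (14, 4) contributes its full rectangle; the cube at (5.5, 9) is absent (z outside [0, 16]); the cube at (3.5, 5.5) is absent (z outside [-2, 17.5]); Subtracting the remaining from the first: starting from the 11.5×16.5 cube, the 27×12.5 cube at (14, 4) misses the remaining region (no effect) — 1 connected region. The result has 1 disconnected region.

1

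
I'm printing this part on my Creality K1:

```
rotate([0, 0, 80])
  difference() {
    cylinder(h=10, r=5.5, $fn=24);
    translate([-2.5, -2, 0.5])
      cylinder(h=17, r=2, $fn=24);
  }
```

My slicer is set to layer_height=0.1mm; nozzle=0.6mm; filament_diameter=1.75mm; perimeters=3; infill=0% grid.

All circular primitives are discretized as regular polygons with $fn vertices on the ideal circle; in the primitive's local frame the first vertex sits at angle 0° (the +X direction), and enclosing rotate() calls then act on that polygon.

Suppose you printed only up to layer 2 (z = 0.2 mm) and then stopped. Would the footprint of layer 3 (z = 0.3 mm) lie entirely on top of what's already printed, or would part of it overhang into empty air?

Compare the two slices. At z = 0.2: the r=5.5 cylinder gives a regular 24-gon of circumradius 5.5 (constant along its height) (area = (24/2)·5.500²·sin(360°/24) = 93.95 mm²); the cylinder at (-2.5, -2) does not reach this height (z outside [0.5, 17.5]); Taking the first minus the rest: none of the subtracted shapes is present at this height, so the r=5.5 cylinder is unchanged — area = 93.95 mm²; (rotated 80° about Z; rotation is an isometry so areas/perimeters/island counts are preserved). At z = 0.3: the cylinder: section is a regular 24-gon, circumradius r=5.5 (area = (24/2)·5.500²·sin(360°/24) = 93.95 mm²); the cylinder at (-2.5, -2) does not reach this height (z outside [0.5, 17.5]); After the difference (first − rest): none of the subtracted shapes is present at this height, so the r=5.5 cylinder is unchanged — area = 93.95 mm²; (whole slice rotated 80° about Z — lengths, areas and connectivity unchanged). Checking containment: the cross-section at z = 0.3 is a subset of the cross-section at z = 0.2.

entirely on top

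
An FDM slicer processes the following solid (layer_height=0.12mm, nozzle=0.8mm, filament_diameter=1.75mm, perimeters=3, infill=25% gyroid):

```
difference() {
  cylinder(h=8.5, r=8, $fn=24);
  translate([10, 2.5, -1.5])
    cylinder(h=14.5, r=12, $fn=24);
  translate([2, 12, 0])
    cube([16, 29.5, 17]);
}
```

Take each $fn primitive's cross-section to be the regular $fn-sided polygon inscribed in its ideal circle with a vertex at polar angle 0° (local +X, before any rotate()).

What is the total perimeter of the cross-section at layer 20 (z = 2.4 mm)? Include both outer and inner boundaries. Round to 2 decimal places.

44.85 mm

At z = 2.4 mm: the r=8 cylinder gives a regular 24-gon of circumradius 8 (constant along its height) (perimeter = 2·24·8.000·sin(180°/24) = 50.12 mm); the r=12 cylinder at (10, 2.5) gives a regular 24-gon of circumradius 12 (constant along its height) (perimeter = 2·24·12.000·sin(180°/24) = 75.18 mm); the cube at (2, 12) is present — its section is the full 16×29.5 rectangle (perimeter 91.00 mm); Taking the first minus the rest: starting from the r=8 cylinder, the r=12 cylinder at (10, 2.5) partially overlaps it — only the 110.11 mm² overlap (of its 447.24 mm²) is removed, clipping the outline; the 16×29.5 cube at (2, 12) misses the remaining region (no effect) — boundary = 44.85 mm. Overall, the cross-section is a single solid region. Total boundary length (outer) = 44.85 mm.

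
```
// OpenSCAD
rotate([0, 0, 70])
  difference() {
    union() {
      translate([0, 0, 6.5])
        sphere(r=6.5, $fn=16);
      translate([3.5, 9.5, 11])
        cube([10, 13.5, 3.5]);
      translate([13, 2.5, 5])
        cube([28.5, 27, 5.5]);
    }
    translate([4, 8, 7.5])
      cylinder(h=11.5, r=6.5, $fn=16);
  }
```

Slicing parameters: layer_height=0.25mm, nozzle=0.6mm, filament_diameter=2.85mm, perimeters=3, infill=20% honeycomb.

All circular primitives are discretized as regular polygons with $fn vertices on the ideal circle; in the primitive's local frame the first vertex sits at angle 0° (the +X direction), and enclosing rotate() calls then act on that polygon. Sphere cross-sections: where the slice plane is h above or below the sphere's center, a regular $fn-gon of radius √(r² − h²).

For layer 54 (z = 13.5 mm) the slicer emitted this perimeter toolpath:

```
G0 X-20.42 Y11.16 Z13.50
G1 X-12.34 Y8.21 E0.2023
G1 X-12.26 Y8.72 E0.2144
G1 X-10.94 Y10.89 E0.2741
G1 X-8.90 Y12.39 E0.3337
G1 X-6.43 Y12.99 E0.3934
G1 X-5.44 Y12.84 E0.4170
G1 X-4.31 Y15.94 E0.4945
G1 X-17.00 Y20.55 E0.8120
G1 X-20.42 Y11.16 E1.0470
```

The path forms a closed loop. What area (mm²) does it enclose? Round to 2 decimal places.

Apply the shoelace formula to the sequence of (X, Y) vertices; enclosed area = 109.74 mm².

109.74 mm²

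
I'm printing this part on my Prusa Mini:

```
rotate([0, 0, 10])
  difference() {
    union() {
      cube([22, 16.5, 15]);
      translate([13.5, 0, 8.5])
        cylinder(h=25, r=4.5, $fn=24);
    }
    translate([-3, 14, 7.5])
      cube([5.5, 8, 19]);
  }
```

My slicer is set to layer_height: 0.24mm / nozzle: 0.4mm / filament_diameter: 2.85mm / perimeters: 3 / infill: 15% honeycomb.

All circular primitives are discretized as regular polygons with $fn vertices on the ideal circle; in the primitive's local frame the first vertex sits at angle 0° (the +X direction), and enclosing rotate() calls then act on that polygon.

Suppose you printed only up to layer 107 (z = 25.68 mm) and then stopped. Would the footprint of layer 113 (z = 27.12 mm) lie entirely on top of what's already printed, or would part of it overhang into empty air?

Compare the two slices. At z = 25.68: the cube is not intersected at this z (z outside [0, 15]); the cylinder at (13.5, 0): section is a regular 24-gon, circumradius r=4.5 (area = (24/2)·4.500²·sin(360°/24) = 62.89 mm²); Merging all regions: only the r=4.5 cylinder at (13.5, 0) is present, so the union is just that shape — area = 62.89 mm²; the cube at (-3, 14) is present — its section is the full 5.5×8 rectangle (area 44.00 mm²); Taking the first minus the rest: starting from that combined region (62.89 mm²), the 5.5×8 cube at (-3, 14) misses the remaining region (no effect) — area = 62.89 mm²; (whole slice rotated 10° about Z — lengths, areas and connectivity unchanged). At z = 27.12: the cube does not reach this height (z outside [0, 15]); the cylinder at (13.5, 0): section is a regular 24-gon, circumradius r=4.5 (area = (24/2)·4.500²·sin(360°/24) = 62.89 mm²); Taking the union: only the r=4.5 cylinder at (13.5, 0) is present, so the union is just that shape — area = 62.89 mm²; the cube at (-3, 14) does not reach this height (z outside [7.5, 26.5]); After the difference (first − rest): none of the subtracted shapes is present at this height, so the result so far is unchanged — area = 62.89 mm²; (whole slice rotated 10° about Z — lengths, areas and connectivity unchanged). Checking containment: the cross-section at z = 27.12 is a subset of the cross-section at z = 25.68.

entirely on top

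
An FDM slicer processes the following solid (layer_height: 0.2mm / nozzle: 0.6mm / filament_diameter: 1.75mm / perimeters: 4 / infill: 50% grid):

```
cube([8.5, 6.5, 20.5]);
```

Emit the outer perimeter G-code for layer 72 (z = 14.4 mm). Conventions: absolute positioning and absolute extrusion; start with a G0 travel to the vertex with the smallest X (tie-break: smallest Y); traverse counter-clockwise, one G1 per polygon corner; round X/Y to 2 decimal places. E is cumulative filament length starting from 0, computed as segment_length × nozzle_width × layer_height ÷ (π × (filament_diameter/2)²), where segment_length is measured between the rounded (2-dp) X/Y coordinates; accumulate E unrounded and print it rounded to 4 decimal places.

At z = 14.4 mm: the 8.5×6.5 cube contributes its full rectangle. The outline is a single polygon with 4 vertices. Extrusion per mm of travel: 0.6 × 0.2 / (π × 0.875²) = 0.049890. Accumulating E over each segment gives final E = 1.4967.

G0 X0.00 Y0.00 Z14.40
G1 X8.50 Y0.00 E0.4241
G1 X8.50 Y6.50 E0.7484
G1 X0.00 Y6.50 E1.1724
G1 X0.00 Y0.00 E1.4967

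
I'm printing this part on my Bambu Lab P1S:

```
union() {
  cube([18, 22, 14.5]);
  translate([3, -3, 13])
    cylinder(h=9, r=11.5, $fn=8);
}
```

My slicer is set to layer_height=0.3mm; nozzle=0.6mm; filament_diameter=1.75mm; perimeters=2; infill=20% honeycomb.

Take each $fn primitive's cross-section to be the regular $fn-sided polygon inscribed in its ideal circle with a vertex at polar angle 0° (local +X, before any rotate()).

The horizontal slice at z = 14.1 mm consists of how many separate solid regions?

At z = 14.1 mm: the cube is present — its section is the full 18×22 rectangle; the cylinder at (3, -3): section is a regular 8-gon, circumradius r=11.5; Taking the union: the regions partially overlap (shared area 84.51 mm²), so overlapping operands fuse into one piece — 1 connected region. The result has 1 disconnected region.

1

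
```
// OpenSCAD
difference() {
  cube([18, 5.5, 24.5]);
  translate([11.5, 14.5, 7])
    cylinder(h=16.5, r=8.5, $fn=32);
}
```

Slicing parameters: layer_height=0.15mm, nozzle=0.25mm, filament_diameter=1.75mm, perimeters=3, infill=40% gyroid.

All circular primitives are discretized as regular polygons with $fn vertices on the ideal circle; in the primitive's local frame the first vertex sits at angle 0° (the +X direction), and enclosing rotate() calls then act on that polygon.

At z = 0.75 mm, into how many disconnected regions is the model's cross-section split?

At z = 0.75 mm: the cube is present — its section is the full 18×5.5 rectangle; the cylinder at (11.5, 14.5) is absent (z outside [7, 23.5]); After the difference (first − rest): none of the subtracted shapes is present at this height, so the 18×5.5 cube is unchanged — 1 connected region. The result has 1 disconnected region.

1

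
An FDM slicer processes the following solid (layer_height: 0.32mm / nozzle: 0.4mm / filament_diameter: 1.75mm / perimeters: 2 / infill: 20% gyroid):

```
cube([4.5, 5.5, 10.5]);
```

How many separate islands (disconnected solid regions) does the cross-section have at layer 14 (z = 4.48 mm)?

1

At z = 4.48 mm: the 4.5×5.5 cube contributes its full rectangle. Overall, the cross-section is a single solid region. Island count = 1.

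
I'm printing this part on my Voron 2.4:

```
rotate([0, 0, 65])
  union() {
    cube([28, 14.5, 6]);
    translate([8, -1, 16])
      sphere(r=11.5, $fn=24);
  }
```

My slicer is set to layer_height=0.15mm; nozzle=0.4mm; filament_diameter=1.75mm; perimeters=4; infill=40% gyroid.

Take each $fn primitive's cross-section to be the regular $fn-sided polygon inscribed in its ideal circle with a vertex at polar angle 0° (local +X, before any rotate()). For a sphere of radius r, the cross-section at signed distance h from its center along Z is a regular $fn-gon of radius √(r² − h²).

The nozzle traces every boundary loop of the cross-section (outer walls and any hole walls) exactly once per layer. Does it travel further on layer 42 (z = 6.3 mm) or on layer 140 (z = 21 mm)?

layer 140 (z = 21 mm)

Layer 42 (z = 6.3): the cube does not reach this height (z outside [0, 6]); the sphere at (8, -1): section is a regular 24-gon, circumradius = √(r²−h²) = √(11.5²−9.7²) = 6.177 (perimeter = 2·24·6.177·sin(180°/24) = 38.70 mm); Combining (union): only the r=11.5 sphere at (8, -1) is present, so the union is just that shape — boundary = 38.70 mm; (whole slice rotated 65° about Z — lengths, areas and connectivity unchanged). So its perimeter = 38.70 mm. Layer 140 (z = 21): the cube does not reach this height (z outside [0, 6]); the sphere at (8, -1): section is a regular 24-gon, circumradius = √(r²−h²) = √(11.5²−5²) = 10.356 (perimeter = 2·24·10.356·sin(180°/24) = 64.88 mm); Merging all regions: only the r=11.5 sphere at (8, -1) is present, so the union is just that shape — boundary = 64.88 mm; (whole slice rotated 65° about Z — lengths, areas and connectivity unchanged). So its perimeter = 64.88 mm. Layer 140 is larger (64.88 vs 38.70 mm).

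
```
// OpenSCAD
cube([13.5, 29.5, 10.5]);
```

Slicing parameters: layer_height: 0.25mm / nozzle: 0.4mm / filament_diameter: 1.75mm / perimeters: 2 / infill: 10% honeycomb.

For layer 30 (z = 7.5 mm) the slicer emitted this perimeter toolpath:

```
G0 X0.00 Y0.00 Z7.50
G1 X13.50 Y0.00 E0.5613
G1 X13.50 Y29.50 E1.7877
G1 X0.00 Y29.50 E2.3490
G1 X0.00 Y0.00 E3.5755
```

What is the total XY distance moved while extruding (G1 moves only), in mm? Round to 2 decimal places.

86.00 mm

Sum the Euclidean lengths of each G1 segment: total = 86.00 mm.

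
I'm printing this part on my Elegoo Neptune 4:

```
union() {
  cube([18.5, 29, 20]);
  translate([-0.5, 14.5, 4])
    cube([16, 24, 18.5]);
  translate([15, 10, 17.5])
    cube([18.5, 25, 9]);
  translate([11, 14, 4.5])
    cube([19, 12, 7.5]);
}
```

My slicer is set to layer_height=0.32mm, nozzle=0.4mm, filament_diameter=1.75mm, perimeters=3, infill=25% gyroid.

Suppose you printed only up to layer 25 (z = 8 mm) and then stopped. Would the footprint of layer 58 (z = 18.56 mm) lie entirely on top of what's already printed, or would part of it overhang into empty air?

Compare the two slices. At z = 8: the 18.5×29 cube contributes its full rectangle (area 536.50 mm²); the cube at (-0.5, 14.5) is present — its section is the full 16×24 rectangle (area 384.00 mm²); the cube at (15, 10) is not intersected at this z (z outside [17.5, 26.5]); the 19×12 cube at (11, 14) contributes its full rectangle (area 228.00 mm²); Merging all regions: the regions partially overlap — summed areas 1148.50 mm² minus the doubly-counted overlap 314.75 mm² gives 833.75 mm² — area = 833.75 mm². At z = 18.56: the cube (footprint 18.5×29) is included at this height (area 536.50 mm²); the cube at (-0.5, 14.5) (footprint 16×24) is included at this height (area 384.00 mm²); the cube at (15, 10) is present — its section is the full 18.5×25 rectangle (area 462.50 mm²); the cube at (11, 14) does not reach this height (z outside [4.5, 12]); Combining (union): the regions partially overlap — summed areas 1383.00 mm² minus the doubly-counted overlap 294.25 mm² gives 1088.75 mm² — area = 1088.75 mm². Checking containment: at z = 18.56 the cross-section extends beyond the z = 8 cross-section by about 255.00 mm².

part overhangs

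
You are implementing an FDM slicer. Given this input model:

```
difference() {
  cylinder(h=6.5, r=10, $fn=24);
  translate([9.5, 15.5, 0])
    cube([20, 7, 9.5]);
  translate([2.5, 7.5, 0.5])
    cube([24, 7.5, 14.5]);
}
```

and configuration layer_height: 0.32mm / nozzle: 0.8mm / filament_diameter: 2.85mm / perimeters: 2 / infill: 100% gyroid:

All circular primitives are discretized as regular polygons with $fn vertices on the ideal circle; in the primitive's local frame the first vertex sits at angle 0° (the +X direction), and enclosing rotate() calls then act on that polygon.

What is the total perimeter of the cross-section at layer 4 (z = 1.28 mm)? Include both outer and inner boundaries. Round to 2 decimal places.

64.23 mm

At z = 1.28 mm: the r=10 cylinder gives a regular 24-gon of circumradius 10 (constant along its height) (perimeter = 2·24·10.000·sin(180°/24) = 62.65 mm); the 20×7 cube at (9.5, 15.5) contributes its full rectangle (perimeter 54.00 mm); the cube at (2.5, 7.5) is present — its section is the full 24×7.5 rectangle (perimeter 63.00 mm); Taking the first minus the rest: starting from the r=10 cylinder, the 20×7 cube at (9.5, 15.5) misses the remaining region (no effect); the 24×7.5 cube at (2.5, 7.5) partially overlaps it — only the 5.07 mm² overlap (of its 180.00 mm²) is removed, clipping the outline — boundary = 64.23 mm. Overall, the cross-section is a single solid region. Total boundary length (outer) = 64.23 mm.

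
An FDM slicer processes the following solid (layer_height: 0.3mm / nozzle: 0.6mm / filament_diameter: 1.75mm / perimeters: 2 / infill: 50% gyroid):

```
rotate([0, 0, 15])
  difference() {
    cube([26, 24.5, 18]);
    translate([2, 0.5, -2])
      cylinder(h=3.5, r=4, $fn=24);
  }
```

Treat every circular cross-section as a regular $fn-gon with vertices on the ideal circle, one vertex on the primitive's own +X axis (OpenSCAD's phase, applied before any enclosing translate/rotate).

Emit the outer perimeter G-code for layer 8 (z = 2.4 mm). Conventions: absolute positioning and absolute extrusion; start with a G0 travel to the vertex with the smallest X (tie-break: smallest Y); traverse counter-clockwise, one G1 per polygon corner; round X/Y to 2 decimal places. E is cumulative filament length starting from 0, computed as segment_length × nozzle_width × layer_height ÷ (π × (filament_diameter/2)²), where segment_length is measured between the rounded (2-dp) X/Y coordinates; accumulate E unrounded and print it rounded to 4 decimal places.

At z = 2.4 mm: the 26×24.5 cube contributes its full rectangle; the cylinder at (2, 0.5) does not reach this height (z outside [-2, 1.5]); After the difference (first − rest): none of the subtracted shapes is present at this height, so the 26×24.5 cube is unchanged — 1 connected region; (rotated 15° about Z; rotation is an isometry so areas/perimeters/island counts are preserved). The outline is a single polygon with 4 vertices. Extrusion per mm of travel: 0.6 × 0.3 / (π × 0.875²) = 0.074835. Accumulating E over each segment gives final E = 7.5575.

G0 X-6.34 Y23.67 Z2.40
G1 X0.00 Y0.00 E1.8338
G1 X25.11 Y6.73 E3.7792
G1 X18.77 Y30.39 E5.6123
G1 X-6.34 Y23.67 E7.5575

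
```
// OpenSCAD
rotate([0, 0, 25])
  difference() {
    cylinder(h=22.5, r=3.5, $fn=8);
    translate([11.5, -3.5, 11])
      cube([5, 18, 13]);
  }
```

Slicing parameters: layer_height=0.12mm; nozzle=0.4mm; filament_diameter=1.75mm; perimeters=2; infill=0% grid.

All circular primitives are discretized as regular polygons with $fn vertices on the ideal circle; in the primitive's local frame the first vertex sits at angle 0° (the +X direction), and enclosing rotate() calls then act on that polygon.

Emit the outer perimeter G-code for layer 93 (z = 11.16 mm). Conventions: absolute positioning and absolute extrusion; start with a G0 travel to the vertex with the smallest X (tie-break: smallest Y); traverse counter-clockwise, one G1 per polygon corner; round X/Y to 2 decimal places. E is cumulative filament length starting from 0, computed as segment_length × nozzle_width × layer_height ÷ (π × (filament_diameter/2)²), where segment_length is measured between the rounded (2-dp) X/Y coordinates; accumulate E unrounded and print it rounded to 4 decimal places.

At z = 11.16 mm: the cylinder: section is a regular 8-gon, circumradius r=3.5; the cube at (11.5, -3.5) (footprint 5×18) is included at this height; After the difference (first − rest): starting from the r=3.5 cylinder, the 5×18 cube at (11.5, -3.5) misses the remaining region (no effect) — 1 connected region; (rotated 25° about Z; rotation is an isometry so areas/perimeters/island counts are preserved). The outline is a single polygon with 8 vertices. Extrusion per mm of travel: 0.4 × 0.12 / (π × 0.875²) = 0.019956. Accumulating E over each segment gives final E = 0.4277.

G0 X-3.29 Y1.20 Z11.16
G1 X-3.17 Y-1.48 E0.0535
G1 X-1.20 Y-3.29 E0.1069
G1 X1.48 Y-3.17 E0.1605
G1 X3.29 Y-1.20 E0.2138
G1 X3.17 Y1.48 E0.2674
G1 X1.20 Y3.29 E0.3208
G1 X-1.48 Y3.17 E0.3743
G1 X-3.29 Y1.20 E0.4277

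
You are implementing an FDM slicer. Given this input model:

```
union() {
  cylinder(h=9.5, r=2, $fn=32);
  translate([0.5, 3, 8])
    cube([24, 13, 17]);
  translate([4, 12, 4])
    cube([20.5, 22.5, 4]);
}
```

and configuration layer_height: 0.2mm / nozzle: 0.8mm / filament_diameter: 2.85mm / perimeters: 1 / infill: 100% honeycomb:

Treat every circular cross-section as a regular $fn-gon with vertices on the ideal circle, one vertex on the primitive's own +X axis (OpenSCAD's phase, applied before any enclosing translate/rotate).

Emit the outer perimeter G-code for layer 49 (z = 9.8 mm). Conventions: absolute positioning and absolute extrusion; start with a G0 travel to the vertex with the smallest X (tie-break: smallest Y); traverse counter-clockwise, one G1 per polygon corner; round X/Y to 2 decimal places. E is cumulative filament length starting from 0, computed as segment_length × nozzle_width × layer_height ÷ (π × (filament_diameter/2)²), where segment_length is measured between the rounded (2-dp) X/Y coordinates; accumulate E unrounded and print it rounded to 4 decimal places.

At z = 9.8 mm: the cylinder is not intersected at this z (z outside [0, 9.5]); the 24×13 cube at (0.5, 3) contributes its full rectangle; the cube at (4, 12) does not reach this height (z outside [4, 8]); Merging all regions: only the 24×13 cube at (0.5, 3) is present, so the union is just that shape — 1 connected region. The outline is a single polygon with 4 vertices. Extrusion per mm of travel: 0.8 × 0.2 / (π × 1.425²) = 0.025081. Accumulating E over each segment gives final E = 1.8560.

G0 X0.50 Y3.00 Z9.80
G1 X24.50 Y3.00 E0.6019
G1 X24.50 Y16.00 E0.9280
G1 X0.50 Y16.00 E1.5299
G1 X0.50 Y3.00 E1.8560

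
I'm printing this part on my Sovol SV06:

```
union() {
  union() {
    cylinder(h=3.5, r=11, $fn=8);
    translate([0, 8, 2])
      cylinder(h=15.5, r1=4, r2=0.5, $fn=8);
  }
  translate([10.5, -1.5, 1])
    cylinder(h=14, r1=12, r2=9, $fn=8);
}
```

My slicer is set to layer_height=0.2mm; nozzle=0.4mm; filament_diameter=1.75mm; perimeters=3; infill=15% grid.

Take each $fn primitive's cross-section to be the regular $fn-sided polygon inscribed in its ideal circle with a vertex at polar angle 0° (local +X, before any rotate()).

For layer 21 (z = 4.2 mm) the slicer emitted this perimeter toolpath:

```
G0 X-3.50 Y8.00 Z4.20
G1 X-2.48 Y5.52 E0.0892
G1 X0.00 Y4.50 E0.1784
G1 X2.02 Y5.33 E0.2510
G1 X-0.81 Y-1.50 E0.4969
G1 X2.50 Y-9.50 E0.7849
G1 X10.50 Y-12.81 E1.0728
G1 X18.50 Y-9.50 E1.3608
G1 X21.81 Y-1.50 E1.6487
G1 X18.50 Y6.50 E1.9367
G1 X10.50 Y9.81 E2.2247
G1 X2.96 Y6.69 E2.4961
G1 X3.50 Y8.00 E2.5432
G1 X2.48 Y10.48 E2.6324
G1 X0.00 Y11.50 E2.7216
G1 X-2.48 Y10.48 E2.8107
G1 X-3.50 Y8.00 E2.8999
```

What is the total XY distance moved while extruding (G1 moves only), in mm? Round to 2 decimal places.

87.19 mm

Sum the Euclidean lengths of each G1 segment: total = 87.19 mm.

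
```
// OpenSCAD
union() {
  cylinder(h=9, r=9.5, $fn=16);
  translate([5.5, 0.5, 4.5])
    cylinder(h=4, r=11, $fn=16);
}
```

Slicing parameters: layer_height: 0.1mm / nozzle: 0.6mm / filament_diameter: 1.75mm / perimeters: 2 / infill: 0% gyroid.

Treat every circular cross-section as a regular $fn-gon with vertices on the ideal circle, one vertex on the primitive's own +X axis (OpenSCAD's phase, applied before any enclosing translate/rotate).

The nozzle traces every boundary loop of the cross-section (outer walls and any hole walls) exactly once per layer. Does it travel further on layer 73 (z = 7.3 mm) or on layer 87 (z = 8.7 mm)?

Layer 73 (z = 7.3): the cylinder: section is a regular 16-gon, circumradius r=9.5 (perimeter = 2·16·9.500·sin(180°/16) = 59.31 mm); the cylinder at (5.5, 0.5): section is a regular 16-gon, circumradius r=11 (perimeter = 2·16·11.000·sin(180°/16) = 68.67 mm); Combining (union): the regions partially overlap (shared area 208.79 mm²), so the edge portions inside another operand are dropped and the merged outline is re-measured after clipping — boundary = 75.65 mm. So its perimeter = 75.65 mm. Layer 87 (z = 8.7): the r=9.5 cylinder contributes a regular 16-gon of circumradius 9.5 (perimeter = 2·16·9.500·sin(180°/16) = 59.31 mm); the cylinder at (5.5, 0.5) does not reach this height (z outside [4.5, 8.5]); Merging all regions: only the r=9.5 cylinder is present, so the union is just that shape — boundary = 59.31 mm. So its perimeter = 59.31 mm. Layer 73 is larger (75.65 vs 59.31 mm).

layer 73 (z = 7.3 mm)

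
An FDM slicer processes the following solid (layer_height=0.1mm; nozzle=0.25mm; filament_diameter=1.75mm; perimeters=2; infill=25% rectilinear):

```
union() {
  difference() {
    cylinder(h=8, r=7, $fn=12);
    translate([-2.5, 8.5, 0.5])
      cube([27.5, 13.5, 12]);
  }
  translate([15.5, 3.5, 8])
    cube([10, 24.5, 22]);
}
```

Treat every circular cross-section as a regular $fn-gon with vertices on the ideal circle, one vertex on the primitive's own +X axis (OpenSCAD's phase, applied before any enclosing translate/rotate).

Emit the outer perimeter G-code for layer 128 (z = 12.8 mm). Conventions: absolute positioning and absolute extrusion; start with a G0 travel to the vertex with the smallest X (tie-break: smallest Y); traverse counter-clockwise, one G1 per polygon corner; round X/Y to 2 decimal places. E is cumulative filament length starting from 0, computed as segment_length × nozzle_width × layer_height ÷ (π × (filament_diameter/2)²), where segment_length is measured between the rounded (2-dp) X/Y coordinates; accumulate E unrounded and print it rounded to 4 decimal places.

At z = 12.8 mm: the cylinder is not intersected at this z (z outside [0, 8]); the cube at (-2.5, 8.5) is not intersected at this z (z outside [0.5, 12.5]); After the difference (first − rest): the first operand is absent here, so nothing remains; the 10×24.5 cube at (15.5, 3.5) contributes its full rectangle; Combining (union): only the 10×24.5 cube at (15.5, 3.5) is present, so the union is just that shape — 1 connected region. The outline is a single polygon with 4 vertices. Extrusion per mm of travel: 0.25 × 0.1 / (π × 0.875²) = 0.010394. Accumulating E over each segment gives final E = 0.7172.

G0 X15.50 Y3.50 Z12.80
G1 X25.50 Y3.50 E0.1039
G1 X25.50 Y28.00 E0.3586
G1 X15.50 Y28.00 E0.4625
G1 X15.50 Y3.50 E0.7172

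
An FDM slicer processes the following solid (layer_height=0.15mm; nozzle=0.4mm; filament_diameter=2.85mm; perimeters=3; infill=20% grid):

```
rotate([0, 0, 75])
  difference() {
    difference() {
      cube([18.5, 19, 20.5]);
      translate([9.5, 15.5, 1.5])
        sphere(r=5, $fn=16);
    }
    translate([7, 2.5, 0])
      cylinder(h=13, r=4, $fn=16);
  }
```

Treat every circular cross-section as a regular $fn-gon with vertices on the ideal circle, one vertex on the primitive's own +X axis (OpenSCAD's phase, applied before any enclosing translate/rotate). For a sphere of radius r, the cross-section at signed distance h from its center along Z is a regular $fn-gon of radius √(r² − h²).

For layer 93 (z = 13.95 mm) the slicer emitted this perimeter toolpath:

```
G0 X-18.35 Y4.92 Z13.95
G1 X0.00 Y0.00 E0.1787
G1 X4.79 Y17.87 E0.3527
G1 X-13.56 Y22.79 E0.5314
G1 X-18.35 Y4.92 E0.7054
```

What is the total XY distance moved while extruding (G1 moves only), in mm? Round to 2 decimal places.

75.00 mm

Sum the Euclidean lengths of each G1 segment: total = 75.00 mm.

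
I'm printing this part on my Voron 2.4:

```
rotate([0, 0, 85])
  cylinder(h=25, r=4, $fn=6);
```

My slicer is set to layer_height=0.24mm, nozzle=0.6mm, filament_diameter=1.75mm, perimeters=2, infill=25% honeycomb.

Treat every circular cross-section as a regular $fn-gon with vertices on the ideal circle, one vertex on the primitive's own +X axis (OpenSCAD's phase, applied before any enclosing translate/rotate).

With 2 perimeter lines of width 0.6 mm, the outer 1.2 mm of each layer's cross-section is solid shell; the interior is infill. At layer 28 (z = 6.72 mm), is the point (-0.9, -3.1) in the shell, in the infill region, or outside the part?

shell

At z = 6.72 mm: the r=4 cylinder contributes a regular 6-gon of circumradius 4; (whole slice rotated 85° about Z — lengths, areas and connectivity unchanged). Overall, the cross-section is a single solid region. Undo the 85° rotation: the query point maps to (-3.167, 0.626) in the un-rotated model frame. The nearest boundary edge runs (-2.00, 3.46)→(-4.00, 0.00); distance from the point to it = 0.41 mm. The point is inside the cross-section, 0.41 mm from the nearest boundary — within the 1.2 mm shell band (2 × 0.6).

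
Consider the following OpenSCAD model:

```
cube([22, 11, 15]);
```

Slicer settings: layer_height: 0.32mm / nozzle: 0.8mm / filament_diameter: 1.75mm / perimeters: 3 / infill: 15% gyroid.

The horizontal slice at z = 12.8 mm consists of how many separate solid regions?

At z = 12.8 mm: the cube is present — its section is the full 22×11 rectangle. The result has 1 disconnected region.

1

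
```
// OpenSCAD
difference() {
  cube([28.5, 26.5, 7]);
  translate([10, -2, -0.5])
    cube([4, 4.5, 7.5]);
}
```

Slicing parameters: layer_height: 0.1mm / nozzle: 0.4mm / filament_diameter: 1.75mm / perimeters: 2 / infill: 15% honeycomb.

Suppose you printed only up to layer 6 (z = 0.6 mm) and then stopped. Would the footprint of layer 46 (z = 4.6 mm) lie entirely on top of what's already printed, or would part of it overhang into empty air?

entirely on top

Compare the two slices. At z = 0.6: the cube (footprint 28.5×26.5) is included at this height (area 755.25 mm²); the cube at (10, -2) (footprint 4×4.5) is included at this height (area 18.00 mm²); Taking the first minus the rest: starting from the 28.5×26.5 cube (755.25 mm²), the 4×4.5 cube at (10, -2) partially overlaps it — only the 10.00 mm² overlap (of its 18.00 mm²) is removed, clipping the outline — area = 745.25 mm². At z = 4.6: the 28.5×26.5 cube contributes its full rectangle (area 755.25 mm²); the cube at (10, -2) is present — its section is the full 4×4.5 rectangle (area 18.00 mm²); After the difference (first − rest): starting from the 28.5×26.5 cube (755.25 mm²), the 4×4.5 cube at (10, -2) partially overlaps it — only the 10.00 mm² overlap (of its 18.00 mm²) is removed, clipping the outline — area = 745.25 mm². Checking containment: the cross-section at z = 4.6 is a subset of the cross-section at z = 0.6.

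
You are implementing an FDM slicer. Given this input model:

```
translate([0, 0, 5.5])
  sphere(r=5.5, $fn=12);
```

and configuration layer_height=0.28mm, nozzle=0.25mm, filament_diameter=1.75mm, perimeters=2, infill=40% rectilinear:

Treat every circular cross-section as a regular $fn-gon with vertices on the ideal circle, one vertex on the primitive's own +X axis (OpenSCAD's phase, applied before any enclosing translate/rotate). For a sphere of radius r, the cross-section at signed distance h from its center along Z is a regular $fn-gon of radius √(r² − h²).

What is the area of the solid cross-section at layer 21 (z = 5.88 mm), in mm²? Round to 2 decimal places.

90.32 mm²

At z = 5.88 mm: the r=5.5 sphere slices to a regular 12-gon of circumradius 5.487 (√(r²−h²) with h=0.38 from center) (area = (12/2)·5.487²·sin(360°/12) = 90.32 mm²). Overall, the cross-section is a single solid region. Net area = 90.32 mm².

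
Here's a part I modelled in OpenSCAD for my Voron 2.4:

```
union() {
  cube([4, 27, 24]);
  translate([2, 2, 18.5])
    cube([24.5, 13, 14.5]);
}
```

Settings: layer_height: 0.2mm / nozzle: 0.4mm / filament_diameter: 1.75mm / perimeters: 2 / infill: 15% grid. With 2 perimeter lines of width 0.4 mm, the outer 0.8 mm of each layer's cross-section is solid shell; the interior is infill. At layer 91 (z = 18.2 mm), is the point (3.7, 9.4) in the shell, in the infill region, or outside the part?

shell

At z = 18.2 mm: the cube (footprint 4×27) is included at this height; the cube at (2, 2) is absent (z outside [18.5, 33]); Combining (union): only the 4×27 cube is present, so the union is just that shape — 1 connected region. Overall, the cross-section is a single solid region. The nearest boundary edge runs (4.00, 0.00)→(4.00, 27.00); distance from the point to it = 0.30 mm. The point is inside the cross-section, 0.30 mm from the nearest boundary — within the 0.8 mm shell band (2 × 0.4).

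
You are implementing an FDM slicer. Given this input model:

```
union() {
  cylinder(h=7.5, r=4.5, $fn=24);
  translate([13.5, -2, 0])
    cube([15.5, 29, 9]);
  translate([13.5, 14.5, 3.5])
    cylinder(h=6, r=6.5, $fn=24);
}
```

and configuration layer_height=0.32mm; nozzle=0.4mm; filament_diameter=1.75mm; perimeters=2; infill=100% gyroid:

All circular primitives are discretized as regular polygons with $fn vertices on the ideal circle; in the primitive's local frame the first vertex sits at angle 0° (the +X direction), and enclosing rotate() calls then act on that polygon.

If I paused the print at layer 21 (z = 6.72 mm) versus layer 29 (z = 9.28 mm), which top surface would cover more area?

layer 21 (z = 6.72 mm)

Layer 21 (z = 6.72): the r=4.5 cylinder contributes a regular 24-gon of circumradius 4.5 (area = (24/2)·4.500²·sin(360°/24) = 62.89 mm²); the 15.5×29 cube at (13.5, -2) contributes its full rectangle (area 449.50 mm²); the r=6.5 cylinder at (13.5, 14.5) gives a regular 24-gon of circumradius 6.5 (constant along its height) (area = (24/2)·6.500²·sin(360°/24) = 131.22 mm²); Combining (union): the regions partially overlap — summed areas 643.61 mm² minus the doubly-counted overlap 65.61 mm² gives 578.00 mm² — area = 578.00 mm². So its area = 578.00 mm². Layer 29 (z = 9.28): the cylinder does not reach this height (z outside [0, 7.5]); the cube at (13.5, -2) is absent (z outside [0, 9]); the cylinder at (13.5, 14.5): section is a regular 24-gon, circumradius r=6.5 (area = (24/2)·6.500²·sin(360°/24) = 131.22 mm²); Merging all regions: only the r=6.5 cylinder at (13.5, 14.5) is present, so the union is just that shape — area = 131.22 mm². So its area = 131.22 mm². Layer 21 is larger (578.00 vs 131.22 mm²).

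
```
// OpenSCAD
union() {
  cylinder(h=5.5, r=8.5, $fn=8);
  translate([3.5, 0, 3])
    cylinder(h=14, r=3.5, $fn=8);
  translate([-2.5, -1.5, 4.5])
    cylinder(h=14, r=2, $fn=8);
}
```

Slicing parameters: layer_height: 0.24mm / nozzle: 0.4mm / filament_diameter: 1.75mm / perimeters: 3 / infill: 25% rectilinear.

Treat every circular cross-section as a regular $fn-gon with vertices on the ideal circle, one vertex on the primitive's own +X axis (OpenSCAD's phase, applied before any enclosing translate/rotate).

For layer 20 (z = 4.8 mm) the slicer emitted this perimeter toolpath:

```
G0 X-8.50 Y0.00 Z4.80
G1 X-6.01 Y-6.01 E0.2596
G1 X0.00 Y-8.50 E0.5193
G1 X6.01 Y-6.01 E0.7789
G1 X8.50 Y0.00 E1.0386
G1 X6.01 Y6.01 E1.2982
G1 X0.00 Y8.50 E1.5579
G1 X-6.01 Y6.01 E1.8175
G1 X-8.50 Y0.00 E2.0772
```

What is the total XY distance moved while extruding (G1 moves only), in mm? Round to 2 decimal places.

Sum the Euclidean lengths of each G1 segment: total = 52.04 mm.

52.04 mm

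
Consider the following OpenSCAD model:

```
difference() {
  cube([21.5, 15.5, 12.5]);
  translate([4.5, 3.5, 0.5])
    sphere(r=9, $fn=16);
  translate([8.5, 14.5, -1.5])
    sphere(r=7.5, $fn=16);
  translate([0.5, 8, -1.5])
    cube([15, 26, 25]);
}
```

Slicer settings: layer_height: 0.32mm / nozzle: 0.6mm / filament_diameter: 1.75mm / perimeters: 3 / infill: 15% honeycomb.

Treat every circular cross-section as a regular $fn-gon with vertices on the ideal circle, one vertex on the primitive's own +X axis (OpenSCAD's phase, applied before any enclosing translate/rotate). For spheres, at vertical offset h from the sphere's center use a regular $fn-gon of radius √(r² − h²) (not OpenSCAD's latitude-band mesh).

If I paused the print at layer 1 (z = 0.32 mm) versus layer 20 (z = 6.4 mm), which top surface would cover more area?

Layer 1 (z = 0.32): the cube is present — its section is the full 21.5×15.5 rectangle (area 333.25 mm²); the r=9 sphere at (4.5, 3.5) contributes a regular 16-gon of circumradius √(9²−0.18²) = 8.998 (area = (16/2)·8.998²·sin(360°/16) = 247.88 mm²); the sphere at (8.5, 14.5): section is a regular 16-gon, circumradius = √(r²−h²) = √(7.5²−1.82²) = 7.276 (area = (16/2)·7.276²·sin(360°/16) = 162.07 mm²); the cube at (0.5, 8) is present — its section is the full 15×26 rectangle (area 390.00 mm²); Taking the first minus the rest: starting from the 21.5×15.5 cube (333.25 mm²), the r=9 sphere at (4.5, 3.5) partially overlaps it — only the 146.21 mm² overlap (of its 247.88 mm²) is removed, clipping the outline; the r=7.5 sphere at (8.5, 14.5) partially overlaps it — only the 62.70 mm² overlap (of its 162.07 mm²) is removed, clipping the outline; the 15×26 cube at (0.5, 8) partially overlaps it — only the 10.09 mm² overlap (of its 390.00 mm²) is removed, clipping the outline — area = 114.25 mm². So its area = 114.25 mm². Layer 20 (z = 6.4): the cube is present — its section is the full 21.5×15.5 rectangle (area 333.25 mm²); the r=9 sphere at (4.5, 3.5) slices to a regular 16-gon of circumradius 6.796 (√(r²−h²) with h=5.9 from center) (area = (16/2)·6.796²·sin(360°/16) = 141.41 mm²); the sphere at (8.5, 14.5) is not intersected at this z (|z−center|=7.900 > r=7.5); the cube at (0.5, 8) (footprint 15×26) is included at this height (area 390.00 mm²); After the difference (first − rest): starting from the 21.5×15.5 cube (333.25 mm²), the r=9 sphere at (4.5, 3.5) partially overlaps it — only the 101.20 mm² overlap (of its 141.41 mm²) is removed, clipping the outline; the 15×26 cube at (0.5, 8) partially overlaps it — only the 97.74 mm² overlap (of its 390.00 mm²) is removed, clipping the outline — area = 134.31 mm². So its area = 134.31 mm². Layer 20 is larger (134.31 vs 114.25 mm²).

layer 20 (z = 6.4 mm)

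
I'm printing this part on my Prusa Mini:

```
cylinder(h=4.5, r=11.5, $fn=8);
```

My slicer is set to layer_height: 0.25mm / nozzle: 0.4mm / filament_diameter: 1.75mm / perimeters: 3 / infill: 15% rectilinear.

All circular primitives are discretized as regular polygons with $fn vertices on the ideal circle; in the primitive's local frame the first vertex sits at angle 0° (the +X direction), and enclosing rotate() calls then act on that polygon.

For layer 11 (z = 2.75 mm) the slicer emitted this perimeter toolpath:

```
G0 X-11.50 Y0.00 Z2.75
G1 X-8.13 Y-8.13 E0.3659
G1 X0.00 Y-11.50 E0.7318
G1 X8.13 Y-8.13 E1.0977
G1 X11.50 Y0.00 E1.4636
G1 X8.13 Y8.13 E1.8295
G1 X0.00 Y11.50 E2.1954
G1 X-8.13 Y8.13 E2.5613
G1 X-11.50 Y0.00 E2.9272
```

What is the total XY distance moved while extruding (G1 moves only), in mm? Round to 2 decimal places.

Sum the Euclidean lengths of each G1 segment: total = 70.41 mm.

70.41 mm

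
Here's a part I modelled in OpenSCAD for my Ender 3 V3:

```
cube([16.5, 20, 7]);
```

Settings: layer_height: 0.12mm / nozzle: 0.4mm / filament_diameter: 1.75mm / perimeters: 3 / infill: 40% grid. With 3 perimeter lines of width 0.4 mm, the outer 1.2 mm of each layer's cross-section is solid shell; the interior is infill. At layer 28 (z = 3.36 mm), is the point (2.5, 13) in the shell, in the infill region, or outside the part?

At z = 3.36 mm: the cube (footprint 16.5×20) is included at this height. Overall, the cross-section is a single solid region. The nearest boundary edge runs (0.00, 20.00)→(0.00, 0.00); distance from the point to it = 2.50 mm. The point is inside the cross-section and 2.50 mm from the nearest boundary — more than the 1.2 mm shell width (3 × 0.4), so it's in the infill interior.

infill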